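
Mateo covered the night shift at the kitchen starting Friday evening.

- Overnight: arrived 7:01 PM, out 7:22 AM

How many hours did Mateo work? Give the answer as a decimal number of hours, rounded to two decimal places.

Overnight: 7:01 PM → midnight = 4 h 59 min; midnight → 7:22 AM = 7 h 22 min; span 12 h 21 min

12.35 hours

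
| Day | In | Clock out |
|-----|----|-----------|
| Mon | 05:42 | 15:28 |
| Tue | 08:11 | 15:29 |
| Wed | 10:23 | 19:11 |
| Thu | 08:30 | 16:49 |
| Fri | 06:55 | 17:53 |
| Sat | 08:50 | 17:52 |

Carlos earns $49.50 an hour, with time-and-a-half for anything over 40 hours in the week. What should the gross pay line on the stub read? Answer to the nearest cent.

$3033.11

Mon: 05:42–15:28 = 9 h 46 min
Tue: 08:11–15:29 = 7 h 18 min
Wed: 10:23–19:11 = 8 h 48 min
Thu: 08:30–16:49 = 8 h 19 min
Fri: 06:55–17:53 = 10 h 58 min
Sat: 08:50–17:52 = 9 h 2 min
Total worked: 54 h 11 min = 3251 min.
Regular 40 h 0 min = 2400 min at $49.50/h; overtime 14 h 11 min = 851 min at $74.25/h.
Pay = (2400 × $49.50 + 851 × $74.25) ÷ 60 = $3033.11.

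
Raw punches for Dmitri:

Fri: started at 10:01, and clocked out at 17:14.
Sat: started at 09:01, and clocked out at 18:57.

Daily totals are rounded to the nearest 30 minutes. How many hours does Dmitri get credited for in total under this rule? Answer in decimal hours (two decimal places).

17.00 hours

Fri: 10:01–17:14 = 7 h 13 min → rounds to 7 h 0 min
Sat: 09:01–18:57 = 9 h 56 min → rounds to 10 h 0 min
Total credited: 17 h 0 min.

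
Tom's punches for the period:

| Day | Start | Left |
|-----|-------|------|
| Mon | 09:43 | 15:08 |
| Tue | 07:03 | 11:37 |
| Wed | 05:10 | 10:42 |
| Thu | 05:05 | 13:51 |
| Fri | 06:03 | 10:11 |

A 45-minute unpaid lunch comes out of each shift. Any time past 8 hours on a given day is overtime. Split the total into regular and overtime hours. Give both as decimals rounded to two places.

Mon: 09:43–15:08 = 5 h 25 min; less 45 min break → 4 h 40 min
Tue: 07:03–11:37 = 4 h 34 min; less 45 min break → 3 h 49 min
Wed: 05:10–10:42 = 5 h 32 min; less 45 min break → 4 h 47 min
Thu: 05:05–13:51 = 8 h 46 min; less 45 min break → 8 h 1 min
Fri: 06:03–10:11 = 4 h 8 min; less 45 min break → 3 h 23 min
Mon reg 4 h 40 min / OT 0 h 0 min; Tue reg 3 h 49 min / OT 0 h 0 min; Wed reg 4 h 47 min / OT 0 h 0 min; Thu reg 8 h 0 min / OT 0 h 1 min; Fri reg 3 h 23 min / OT 0 h 0 min.
Totals: regular 24 h 39 min, overtime 0 h 1 min.

Regular 24.65 hours, overtime 0.02 hours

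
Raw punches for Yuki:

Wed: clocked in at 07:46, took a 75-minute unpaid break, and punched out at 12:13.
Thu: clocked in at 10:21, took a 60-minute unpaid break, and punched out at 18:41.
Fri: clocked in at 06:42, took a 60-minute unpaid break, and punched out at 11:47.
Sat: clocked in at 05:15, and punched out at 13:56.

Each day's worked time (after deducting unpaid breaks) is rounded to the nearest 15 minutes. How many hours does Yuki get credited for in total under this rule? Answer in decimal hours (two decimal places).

23.25 hours

Wed: 07:46–12:13 = 4 h 27 min − 75 min = 3 h 12 min → rounds to 3 h 15 min
Thu: 10:21–18:41 = 8 h 20 min − 60 min = 7 h 20 min → rounds to 7 h 15 min
Fri: 06:42–11:47 = 5 h 5 min − 60 min = 4 h 5 min → rounds to 4 h 0 min
Sat: 05:15–13:56 = 8 h 41 min → rounds to 8 h 45 min
Total credited: 23 h 15 min.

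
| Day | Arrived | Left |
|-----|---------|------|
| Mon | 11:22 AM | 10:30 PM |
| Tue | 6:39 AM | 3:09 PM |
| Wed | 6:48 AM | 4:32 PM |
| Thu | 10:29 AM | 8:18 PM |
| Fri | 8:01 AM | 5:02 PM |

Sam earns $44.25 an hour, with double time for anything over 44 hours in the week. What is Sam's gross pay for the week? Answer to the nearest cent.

$2318.70

Mon: 11:22 AM–10:30 PM = 11 h 8 min
Tue: 6:39 AM–3:09 PM = 8 h 30 min
Wed: 6:48 AM–4:32 PM = 9 h 44 min
Thu: 10:29 AM–8:18 PM = 9 h 49 min
Fri: 8:01 AM–5:02 PM = 9 h 1 min
Total worked: 48 h 12 min = 2892 min.
Regular 44 h 0 min = 2640 min at $44.25/h; overtime 4 h 12 min = 252 min at $88.50/h.
Pay = (2640 × $44.25 + 252 × $88.50) ÷ 60 = $2318.70.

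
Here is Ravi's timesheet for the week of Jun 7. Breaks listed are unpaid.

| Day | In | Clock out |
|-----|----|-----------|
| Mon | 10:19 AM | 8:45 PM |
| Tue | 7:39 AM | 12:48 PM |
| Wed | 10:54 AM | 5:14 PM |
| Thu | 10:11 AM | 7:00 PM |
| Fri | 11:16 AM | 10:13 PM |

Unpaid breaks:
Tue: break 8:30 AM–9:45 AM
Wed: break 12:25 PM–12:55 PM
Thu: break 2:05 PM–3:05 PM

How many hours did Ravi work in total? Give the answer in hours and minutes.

38 h 56 min

Mon: 10:19 AM–8:45 PM = 10 h 26 min
Tue: 7:39 AM–12:48 PM = 5 h 9 min; less 75 min break → 3 h 54 min
Wed: 10:54 AM–5:14 PM = 6 h 20 min; less 30 min break → 5 h 50 min
Thu: 10:11 AM–7:00 PM = 8 h 49 min; less 60 min break → 7 h 49 min
Fri: 11:16 AM–10:13 PM = 10 h 57 min
Total: 10 h 26 min + 3 h 54 min + 5 h 50 min + 7 h 49 min + 10 h 57 min = 38 h 56 min.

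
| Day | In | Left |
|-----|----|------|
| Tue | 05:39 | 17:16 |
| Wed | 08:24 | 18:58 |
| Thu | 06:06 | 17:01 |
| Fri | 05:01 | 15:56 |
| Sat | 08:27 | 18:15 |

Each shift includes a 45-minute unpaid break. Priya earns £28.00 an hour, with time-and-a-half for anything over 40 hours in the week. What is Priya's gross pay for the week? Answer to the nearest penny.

£1542.80

Tue: 05:39–17:16 = 11 h 37 min; less 45 min break → 10 h 52 min
Wed: 08:24–18:58 = 10 h 34 min; less 45 min break → 9 h 49 min
Thu: 06:06–17:01 = 10 h 55 min; less 45 min break → 10 h 10 min
Fri: 05:01–15:56 = 10 h 55 min; less 45 min break → 10 h 10 min
Sat: 08:27–18:15 = 9 h 48 min; less 45 min break → 9 h 3 min
Total worked: 50 h 4 min = 3004 min.
Regular 40 h 0 min = 2400 min at £28.00/h; overtime 10 h 4 min = 604 min at £42.00/h.
Pay = (2400 × £28.00 + 604 × £42.00) ÷ 60 = £1542.80.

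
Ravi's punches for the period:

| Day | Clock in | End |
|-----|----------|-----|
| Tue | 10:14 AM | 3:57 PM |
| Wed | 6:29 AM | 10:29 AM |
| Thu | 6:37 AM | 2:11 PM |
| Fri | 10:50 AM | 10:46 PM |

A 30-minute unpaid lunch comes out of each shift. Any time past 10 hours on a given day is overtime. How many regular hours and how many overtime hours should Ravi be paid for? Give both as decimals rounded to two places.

Regular 25.78 hours, overtime 1.43 hours

Tue: 10:14 AM–3:57 PM = 5 h 43 min; less 30 min break → 5 h 13 min
Wed: 6:29 AM–10:29 AM = 4 h 0 min; less 30 min break → 3 h 30 min
Thu: 6:37 AM–2:11 PM = 7 h 34 min; less 30 min break → 7 h 4 min
Fri: 10:50 AM–10:46 PM = 11 h 56 min; less 30 min break → 11 h 26 min
Tue reg 5 h 13 min / OT 0 h 0 min; Wed reg 3 h 30 min / OT 0 h 0 min; Thu reg 7 h 4 min / OT 0 h 0 min; Fri reg 10 h 0 min / OT 1 h 26 min.
Totals: regular 25 h 47 min, overtime 1 h 26 min.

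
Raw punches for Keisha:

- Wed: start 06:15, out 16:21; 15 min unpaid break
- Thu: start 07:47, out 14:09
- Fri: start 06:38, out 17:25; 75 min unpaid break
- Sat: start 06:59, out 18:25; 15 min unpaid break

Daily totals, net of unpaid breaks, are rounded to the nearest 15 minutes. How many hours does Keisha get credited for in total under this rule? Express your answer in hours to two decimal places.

36.75 hours

Wed: 06:15–16:21 = 10 h 6 min − 15 min = 9 h 51 min → rounds to 9 h 45 min
Thu: 07:47–14:09 = 6 h 22 min → rounds to 6 h 15 min
Fri: 06:38–17:25 = 10 h 47 min − 75 min = 9 h 32 min → rounds to 9 h 30 min
Sat: 06:59–18:25 = 11 h 26 min − 15 min = 11 h 11 min → rounds to 11 h 15 min
Total credited: 36 h 45 min.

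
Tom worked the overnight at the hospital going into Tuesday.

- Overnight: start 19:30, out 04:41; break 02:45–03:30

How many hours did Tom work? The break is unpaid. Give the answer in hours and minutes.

Overnight: 19:30 → midnight = 4 h 30 min; midnight → 04:41 = 4 h 41 min; span 9 h 11 min; less 45 min break → 8 h 26 min

8 h 26 min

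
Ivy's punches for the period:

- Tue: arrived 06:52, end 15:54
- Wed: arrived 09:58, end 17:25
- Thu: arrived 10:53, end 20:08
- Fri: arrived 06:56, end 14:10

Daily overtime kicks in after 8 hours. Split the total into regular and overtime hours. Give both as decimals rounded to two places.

Regular 30.68 hours, overtime 2.28 hours

Tue: 06:52–15:54 = 9 h 2 min
Wed: 09:58–17:25 = 7 h 27 min
Thu: 10:53–20:08 = 9 h 15 min
Fri: 06:56–14:10 = 7 h 14 min
Tue reg 8 h 0 min / OT 1 h 2 min; Wed reg 7 h 27 min / OT 0 h 0 min; Thu reg 8 h 0 min / OT 1 h 15 min; Fri reg 7 h 14 min / OT 0 h 0 min.
Totals: regular 30 h 41 min, overtime 2 h 17 min.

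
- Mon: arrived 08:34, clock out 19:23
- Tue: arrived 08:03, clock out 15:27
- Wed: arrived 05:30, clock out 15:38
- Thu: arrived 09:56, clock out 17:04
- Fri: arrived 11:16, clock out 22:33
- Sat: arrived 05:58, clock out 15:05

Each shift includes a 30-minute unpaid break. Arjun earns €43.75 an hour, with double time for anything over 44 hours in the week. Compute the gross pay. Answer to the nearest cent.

Mon: 08:34–19:23 = 10 h 49 min; less 30 min break → 10 h 19 min
Tue: 08:03–15:27 = 7 h 24 min; less 30 min break → 6 h 54 min
Wed: 05:30–15:38 = 10 h 8 min; less 30 min break → 9 h 38 min
Thu: 09:56–17:04 = 7 h 8 min; less 30 min break → 6 h 38 min
Fri: 11:16–22:33 = 11 h 17 min; less 30 min break → 10 h 47 min
Sat: 05:58–15:05 = 9 h 7 min; less 30 min break → 8 h 37 min
Total worked: 52 h 53 min = 3173 min.
Regular 44 h 0 min = 2640 min at €43.75/h; overtime 8 h 53 min = 533 min at €87.50/h.
Pay = (2640 × €43.75 + 533 × €87.50) ÷ 60 = €2702.29.

€2702.29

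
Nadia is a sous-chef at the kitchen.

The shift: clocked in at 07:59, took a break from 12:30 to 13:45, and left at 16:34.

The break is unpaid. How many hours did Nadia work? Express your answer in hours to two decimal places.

7.33 hours

The shift: 07:59–16:34 = 8 h 35 min; less 75 min break → 7 h 20 min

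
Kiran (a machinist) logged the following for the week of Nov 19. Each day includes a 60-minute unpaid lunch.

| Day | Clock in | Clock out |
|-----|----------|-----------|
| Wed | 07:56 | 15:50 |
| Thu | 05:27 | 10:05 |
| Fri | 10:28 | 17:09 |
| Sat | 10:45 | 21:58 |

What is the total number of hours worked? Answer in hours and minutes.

Wed: 07:56–15:50 = 7 h 54 min; less 60 min break → 6 h 54 min
Thu: 05:27–10:05 = 4 h 38 min; less 60 min break → 3 h 38 min
Fri: 10:28–17:09 = 6 h 41 min; less 60 min break → 5 h 41 min
Sat: 10:45–21:58 = 11 h 13 min; less 60 min break → 10 h 13 min
Total: 6 h 54 min + 3 h 38 min + 5 h 41 min + 10 h 13 min = 26 h 26 min.

26 h 26 min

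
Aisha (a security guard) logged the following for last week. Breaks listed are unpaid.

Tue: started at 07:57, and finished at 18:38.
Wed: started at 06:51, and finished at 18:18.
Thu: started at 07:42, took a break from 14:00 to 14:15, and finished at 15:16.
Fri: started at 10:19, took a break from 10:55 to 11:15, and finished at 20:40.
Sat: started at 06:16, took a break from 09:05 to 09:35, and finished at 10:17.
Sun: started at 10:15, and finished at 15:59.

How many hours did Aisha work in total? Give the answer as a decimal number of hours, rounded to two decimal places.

48.72 hours

Tue: 07:57–18:38 = 10 h 41 min
Wed: 06:51–18:18 = 11 h 27 min
Thu: 07:42–15:16 = 7 h 34 min; less 15 min break → 7 h 19 min
Fri: 10:19–20:40 = 10 h 21 min; less 20 min break → 10 h 1 min
Sat: 06:16–10:17 = 4 h 1 min; less 30 min break → 3 h 31 min
Sun: 10:15–15:59 = 5 h 44 min
Total: 10 h 41 min + 11 h 27 min + 7 h 19 min + 10 h 1 min + 3 h 31 min + 5 h 44 min = 48 h 43 min.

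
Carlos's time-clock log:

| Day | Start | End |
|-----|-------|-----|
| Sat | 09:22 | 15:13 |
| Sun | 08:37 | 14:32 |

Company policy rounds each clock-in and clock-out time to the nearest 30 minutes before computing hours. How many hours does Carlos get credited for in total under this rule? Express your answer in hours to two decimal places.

Sat: in 09:22→09:30, out 15:13→15:00; 5 h 30 min
Sun: in 08:37→08:30, out 14:32→14:30; 6 h 0 min
Total credited: 11 h 30 min.

11.50 hours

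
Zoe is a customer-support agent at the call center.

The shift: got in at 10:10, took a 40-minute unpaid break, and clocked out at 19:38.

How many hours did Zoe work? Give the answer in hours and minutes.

8 h 48 min

The shift: 10:10–19:38 = 9 h 28 min; less 40 min break → 8 h 48 min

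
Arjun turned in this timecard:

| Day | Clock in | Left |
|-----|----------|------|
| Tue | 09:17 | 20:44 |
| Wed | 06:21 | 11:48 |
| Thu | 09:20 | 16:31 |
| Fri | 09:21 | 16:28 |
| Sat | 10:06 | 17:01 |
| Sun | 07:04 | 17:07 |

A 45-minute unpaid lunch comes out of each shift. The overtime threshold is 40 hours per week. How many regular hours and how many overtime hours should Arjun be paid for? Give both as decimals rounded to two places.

Tue: 09:17–20:44 = 11 h 27 min; less 45 min break → 10 h 42 min
Wed: 06:21–11:48 = 5 h 27 min; less 45 min break → 4 h 42 min
Thu: 09:20–16:31 = 7 h 11 min; less 45 min break → 6 h 26 min
Fri: 09:21–16:28 = 7 h 7 min; less 45 min break → 6 h 22 min
Sat: 10:06–17:01 = 6 h 55 min; less 45 min break → 6 h 10 min
Sun: 07:04–17:07 = 10 h 3 min; less 45 min break → 9 h 18 min
Total worked: 43 h 40 min = 43.67 h.
Threshold 40 h → overtime 3 h 40 min, regular 40 h 0 min.

Regular 40.00 hours, overtime 3.67 hours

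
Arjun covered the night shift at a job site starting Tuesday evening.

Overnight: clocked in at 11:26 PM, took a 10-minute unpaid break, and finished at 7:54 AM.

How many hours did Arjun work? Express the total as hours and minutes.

Overnight: 11:26 PM → midnight = 0 h 34 min; midnight → 7:54 AM = 7 h 54 min; span 8 h 28 min; less 10 min break → 8 h 18 min

8 h 18 min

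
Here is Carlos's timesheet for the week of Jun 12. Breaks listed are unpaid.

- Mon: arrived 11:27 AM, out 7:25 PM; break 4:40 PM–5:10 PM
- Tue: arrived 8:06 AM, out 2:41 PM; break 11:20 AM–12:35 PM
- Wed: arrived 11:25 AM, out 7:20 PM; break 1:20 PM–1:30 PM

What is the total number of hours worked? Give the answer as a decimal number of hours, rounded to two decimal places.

20.55 hours

Mon: 11:27 AM–7:25 PM = 7 h 58 min; less 30 min break → 7 h 28 min
Tue: 8:06 AM–2:41 PM = 6 h 35 min; less 75 min break → 5 h 20 min
Wed: 11:25 AM–7:20 PM = 7 h 55 min; less 10 min break → 7 h 45 min
Total: 7 h 28 min + 5 h 20 min + 7 h 45 min = 20 h 33 min.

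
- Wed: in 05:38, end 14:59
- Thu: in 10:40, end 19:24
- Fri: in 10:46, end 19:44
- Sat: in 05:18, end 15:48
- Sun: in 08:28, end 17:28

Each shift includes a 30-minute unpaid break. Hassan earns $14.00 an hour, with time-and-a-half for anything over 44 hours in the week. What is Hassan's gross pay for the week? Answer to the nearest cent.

$617.05

Wed: 05:38–14:59 = 9 h 21 min; less 30 min break → 8 h 51 min
Thu: 10:40–19:24 = 8 h 44 min; less 30 min break → 8 h 14 min
Fri: 10:46–19:44 = 8 h 58 min; less 30 min break → 8 h 28 min
Sat: 05:18–15:48 = 10 h 30 min; less 30 min break → 10 h 0 min
Sun: 08:28–17:28 = 9 h 0 min; less 30 min break → 8 h 30 min
Total worked: 44 h 3 min = 2643 min.
Regular 44 h 0 min = 2640 min at $14.00/h; overtime 0 h 3 min = 3 min at $21.00/h.
Pay = (2640 × $14.00 + 3 × $21.00) ÷ 60 = $617.05.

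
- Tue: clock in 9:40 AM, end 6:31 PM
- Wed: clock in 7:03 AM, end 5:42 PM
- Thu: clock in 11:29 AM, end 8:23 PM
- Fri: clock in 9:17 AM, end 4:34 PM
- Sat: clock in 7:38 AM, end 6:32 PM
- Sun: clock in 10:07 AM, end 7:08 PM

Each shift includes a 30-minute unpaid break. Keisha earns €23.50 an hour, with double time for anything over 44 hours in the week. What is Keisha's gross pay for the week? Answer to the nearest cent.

€1438.20

Tue: 9:40 AM–6:31 PM = 8 h 51 min; less 30 min break → 8 h 21 min
Wed: 7:03 AM–5:42 PM = 10 h 39 min; less 30 min break → 10 h 9 min
Thu: 11:29 AM–8:23 PM = 8 h 54 min; less 30 min break → 8 h 24 min
Fri: 9:17 AM–4:34 PM = 7 h 17 min; less 30 min break → 6 h 47 min
Sat: 7:38 AM–6:32 PM = 10 h 54 min; less 30 min break → 10 h 24 min
Sun: 10:07 AM–7:08 PM = 9 h 1 min; less 30 min break → 8 h 31 min
Total worked: 52 h 36 min = 3156 min.
Regular 44 h 0 min = 2640 min at €23.50/h; overtime 8 h 36 min = 516 min at €47.00/h.
Pay = (2640 × €23.50 + 516 × €47.00) ÷ 60 = €1438.20.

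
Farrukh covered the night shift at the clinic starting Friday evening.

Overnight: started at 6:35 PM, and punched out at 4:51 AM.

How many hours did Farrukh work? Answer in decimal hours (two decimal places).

Overnight: 6:35 PM → midnight = 5 h 25 min; midnight → 4:51 AM = 4 h 51 min; span 10 h 16 min

10.27 hours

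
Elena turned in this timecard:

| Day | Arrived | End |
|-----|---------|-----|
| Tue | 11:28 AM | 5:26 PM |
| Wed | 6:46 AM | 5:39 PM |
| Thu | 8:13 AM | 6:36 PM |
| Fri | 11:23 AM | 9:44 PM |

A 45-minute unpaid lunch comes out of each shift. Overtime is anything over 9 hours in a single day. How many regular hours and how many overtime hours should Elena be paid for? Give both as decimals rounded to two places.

Regular 32.22 hours, overtime 2.37 hours

Tue: 11:28 AM–5:26 PM = 5 h 58 min; less 45 min break → 5 h 13 min
Wed: 6:46 AM–5:39 PM = 10 h 53 min; less 45 min break → 10 h 8 min
Thu: 8:13 AM–6:36 PM = 10 h 23 min; less 45 min break → 9 h 38 min
Fri: 11:23 AM–9:44 PM = 10 h 21 min; less 45 min break → 9 h 36 min
Tue reg 5 h 13 min / OT 0 h 0 min; Wed reg 9 h 0 min / OT 1 h 8 min; Thu reg 9 h 0 min / OT 0 h 38 min; Fri reg 9 h 0 min / OT 0 h 36 min.
Totals: regular 32 h 13 min, overtime 2 h 22 min.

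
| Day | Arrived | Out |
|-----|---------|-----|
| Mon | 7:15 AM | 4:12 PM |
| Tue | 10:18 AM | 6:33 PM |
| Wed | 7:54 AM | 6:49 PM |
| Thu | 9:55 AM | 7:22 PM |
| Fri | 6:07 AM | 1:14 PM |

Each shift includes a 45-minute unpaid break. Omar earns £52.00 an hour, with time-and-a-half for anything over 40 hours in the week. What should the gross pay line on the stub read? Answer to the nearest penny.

Mon: 7:15 AM–4:12 PM = 8 h 57 min; less 45 min break → 8 h 12 min
Tue: 10:18 AM–6:33 PM = 8 h 15 min; less 45 min break → 7 h 30 min
Wed: 7:54 AM–6:49 PM = 10 h 55 min; less 45 min break → 10 h 10 min
Thu: 9:55 AM–7:22 PM = 9 h 27 min; less 45 min break → 8 h 42 min
Fri: 6:07 AM–1:14 PM = 7 h 7 min; less 45 min break → 6 h 22 min
Total worked: 40 h 56 min = 2456 min.
Regular 40 h 0 min = 2400 min at £52.00/h; overtime 0 h 56 min = 56 min at £78.00/h.
Pay = (2400 × £52.00 + 56 × £78.00) ÷ 60 = £2152.80.

£2152.80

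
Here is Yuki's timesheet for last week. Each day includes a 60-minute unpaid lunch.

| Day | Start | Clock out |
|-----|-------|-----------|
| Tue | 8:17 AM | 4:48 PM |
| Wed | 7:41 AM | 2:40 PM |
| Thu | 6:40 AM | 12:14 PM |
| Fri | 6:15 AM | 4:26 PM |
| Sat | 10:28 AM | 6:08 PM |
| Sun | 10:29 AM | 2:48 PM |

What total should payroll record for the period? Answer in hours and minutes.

37 h 14 min

Tue: 8:17 AM–4:48 PM = 8 h 31 min; less 60 min break → 7 h 31 min
Wed: 7:41 AM–2:40 PM = 6 h 59 min; less 60 min break → 5 h 59 min
Thu: 6:40 AM–12:14 PM = 5 h 34 min; less 60 min break → 4 h 34 min
Fri: 6:15 AM–4:26 PM = 10 h 11 min; less 60 min break → 9 h 11 min
Sat: 10:28 AM–6:08 PM = 7 h 40 min; less 60 min break → 6 h 40 min
Sun: 10:29 AM–2:48 PM = 4 h 19 min; less 60 min break → 3 h 19 min
Total: 7 h 31 min + 5 h 59 min + 4 h 34 min + 9 h 11 min + 6 h 40 min + 3 h 19 min = 37 h 14 min.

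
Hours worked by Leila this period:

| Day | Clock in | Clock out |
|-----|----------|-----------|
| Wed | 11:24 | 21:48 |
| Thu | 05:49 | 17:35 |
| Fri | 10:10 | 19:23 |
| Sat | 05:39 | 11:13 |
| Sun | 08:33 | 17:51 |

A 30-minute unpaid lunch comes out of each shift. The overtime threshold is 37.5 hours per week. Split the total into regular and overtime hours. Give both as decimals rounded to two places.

Wed: 11:24–21:48 = 10 h 24 min; less 30 min break → 9 h 54 min
Thu: 05:49–17:35 = 11 h 46 min; less 30 min break → 11 h 16 min
Fri: 10:10–19:23 = 9 h 13 min; less 30 min break → 8 h 43 min
Sat: 05:39–11:13 = 5 h 34 min; less 30 min break → 5 h 4 min
Sun: 08:33–17:51 = 9 h 18 min; less 30 min break → 8 h 48 min
Total worked: 43 h 45 min = 43.75 h.
Threshold 37.5 h → overtime 6 h 15 min, regular 37 h 30 min.

Regular 37.50 hours, overtime 6.25 hours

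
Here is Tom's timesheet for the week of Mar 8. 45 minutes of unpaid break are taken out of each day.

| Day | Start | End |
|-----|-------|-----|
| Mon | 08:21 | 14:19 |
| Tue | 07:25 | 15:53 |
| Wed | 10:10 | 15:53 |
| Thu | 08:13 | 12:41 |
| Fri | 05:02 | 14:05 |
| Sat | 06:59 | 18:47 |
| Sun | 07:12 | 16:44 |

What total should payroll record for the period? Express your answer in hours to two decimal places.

Mon: 08:21–14:19 = 5 h 58 min; less 45 min break → 5 h 13 min
Tue: 07:25–15:53 = 8 h 28 min; less 45 min break → 7 h 43 min
Wed: 10:10–15:53 = 5 h 43 min; less 45 min break → 4 h 58 min
Thu: 08:13–12:41 = 4 h 28 min; less 45 min break → 3 h 43 min
Fri: 05:02–14:05 = 9 h 3 min; less 45 min break → 8 h 18 min
Sat: 06:59–18:47 = 11 h 48 min; less 45 min break → 11 h 3 min
Sun: 07:12–16:44 = 9 h 32 min; less 45 min break → 8 h 47 min
Total: 5 h 13 min + 7 h 43 min + 4 h 58 min + 3 h 43 min + 8 h 18 min + 11 h 3 min + 8 h 47 min = 49 h 45 min.

49.75 hours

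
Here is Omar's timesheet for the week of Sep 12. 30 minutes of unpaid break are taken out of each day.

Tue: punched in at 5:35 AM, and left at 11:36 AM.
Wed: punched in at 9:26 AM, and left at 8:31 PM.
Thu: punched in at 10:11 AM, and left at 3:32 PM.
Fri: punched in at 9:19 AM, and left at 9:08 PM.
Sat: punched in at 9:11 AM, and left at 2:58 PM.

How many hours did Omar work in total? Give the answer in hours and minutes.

37 h 33 min

Tue: 5:35 AM–11:36 AM = 6 h 1 min; less 30 min break → 5 h 31 min
Wed: 9:26 AM–8:31 PM = 11 h 5 min; less 30 min break → 10 h 35 min
Thu: 10:11 AM–3:32 PM = 5 h 21 min; less 30 min break → 4 h 51 min
Fri: 9:19 AM–9:08 PM = 11 h 49 min; less 30 min break → 11 h 19 min
Sat: 9:11 AM–2:58 PM = 5 h 47 min; less 30 min break → 5 h 17 min
Total: 5 h 31 min + 10 h 35 min + 4 h 51 min + 11 h 19 min + 5 h 17 min = 37 h 33 min.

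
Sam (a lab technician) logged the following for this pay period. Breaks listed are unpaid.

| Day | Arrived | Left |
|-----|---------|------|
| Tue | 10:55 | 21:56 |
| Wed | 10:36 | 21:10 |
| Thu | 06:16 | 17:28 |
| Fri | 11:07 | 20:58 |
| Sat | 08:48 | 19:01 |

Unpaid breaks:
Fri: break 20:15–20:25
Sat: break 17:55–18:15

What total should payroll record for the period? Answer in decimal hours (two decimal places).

52.35 hours

Tue: 10:55–21:56 = 11 h 1 min
Wed: 10:36–21:10 = 10 h 34 min
Thu: 06:16–17:28 = 11 h 12 min
Fri: 11:07–20:58 = 9 h 51 min; less 10 min break → 9 h 41 min
Sat: 08:48–19:01 = 10 h 13 min; less 20 min break → 9 h 53 min
Total: 11 h 1 min + 10 h 34 min + 11 h 12 min + 9 h 41 min + 9 h 53 min = 52 h 21 min.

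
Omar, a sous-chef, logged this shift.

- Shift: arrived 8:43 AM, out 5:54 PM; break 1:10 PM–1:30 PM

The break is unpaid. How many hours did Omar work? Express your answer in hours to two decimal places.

Shift: 8:43 AM–5:54 PM = 9 h 11 min; less 20 min break → 8 h 51 min

8.85 hours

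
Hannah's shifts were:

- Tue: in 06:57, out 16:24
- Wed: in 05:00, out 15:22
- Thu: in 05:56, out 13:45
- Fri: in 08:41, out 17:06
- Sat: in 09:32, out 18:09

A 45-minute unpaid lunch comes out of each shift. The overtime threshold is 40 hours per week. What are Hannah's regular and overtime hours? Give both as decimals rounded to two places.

Regular 40.00 hours, overtime 0.92 hours

Tue: 06:57–16:24 = 9 h 27 min; less 45 min break → 8 h 42 min
Wed: 05:00–15:22 = 10 h 22 min; less 45 min break → 9 h 37 min
Thu: 05:56–13:45 = 7 h 49 min; less 45 min break → 7 h 4 min
Fri: 08:41–17:06 = 8 h 25 min; less 45 min break → 7 h 40 min
Sat: 09:32–18:09 = 8 h 37 min; less 45 min break → 7 h 52 min
Total worked: 40 h 55 min = 40.92 h.
Threshold 40 h → overtime 0 h 55 min, regular 40 h 0 min.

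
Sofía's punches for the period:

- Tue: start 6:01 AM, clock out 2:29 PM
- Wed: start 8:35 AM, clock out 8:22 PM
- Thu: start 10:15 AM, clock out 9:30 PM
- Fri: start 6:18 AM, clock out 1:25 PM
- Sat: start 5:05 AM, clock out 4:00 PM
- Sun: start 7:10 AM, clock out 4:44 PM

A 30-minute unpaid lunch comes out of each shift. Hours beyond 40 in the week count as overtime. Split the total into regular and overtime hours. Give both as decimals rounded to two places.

Tue: 6:01 AM–2:29 PM = 8 h 28 min; less 30 min break → 7 h 58 min
Wed: 8:35 AM–8:22 PM = 11 h 47 min; less 30 min break → 11 h 17 min
Thu: 10:15 AM–9:30 PM = 11 h 15 min; less 30 min break → 10 h 45 min
Fri: 6:18 AM–1:25 PM = 7 h 7 min; less 30 min break → 6 h 37 min
Sat: 5:05 AM–4:00 PM = 10 h 55 min; less 30 min break → 10 h 25 min
Sun: 7:10 AM–4:44 PM = 9 h 34 min; less 30 min break → 9 h 4 min
Total worked: 56 h 6 min = 56.10 h.
Threshold 40 h → overtime 16 h 6 min, regular 40 h 0 min.

Regular 40.00 hours, overtime 16.10 hours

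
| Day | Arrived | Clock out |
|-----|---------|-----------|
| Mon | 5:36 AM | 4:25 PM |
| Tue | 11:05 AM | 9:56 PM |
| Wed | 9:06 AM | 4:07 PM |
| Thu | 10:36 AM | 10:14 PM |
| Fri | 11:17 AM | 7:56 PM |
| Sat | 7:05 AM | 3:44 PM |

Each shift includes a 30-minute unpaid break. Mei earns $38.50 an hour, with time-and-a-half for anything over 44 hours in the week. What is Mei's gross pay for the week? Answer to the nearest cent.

Mon: 5:36 AM–4:25 PM = 10 h 49 min; less 30 min break → 10 h 19 min
Tue: 11:05 AM–9:56 PM = 10 h 51 min; less 30 min break → 10 h 21 min
Wed: 9:06 AM–4:07 PM = 7 h 1 min; less 30 min break → 6 h 31 min
Thu: 10:36 AM–10:14 PM = 11 h 38 min; less 30 min break → 11 h 8 min
Fri: 11:17 AM–7:56 PM = 8 h 39 min; less 30 min break → 8 h 9 min
Sat: 7:05 AM–3:44 PM = 8 h 39 min; less 30 min break → 8 h 9 min
Total worked: 54 h 37 min = 3277 min.
Regular 44 h 0 min = 2640 min at $38.50/h; overtime 10 h 37 min = 637 min at $57.75/h.
Pay = (2640 × $38.50 + 637 × $57.75) ÷ 60 = $2307.11.

$2307.11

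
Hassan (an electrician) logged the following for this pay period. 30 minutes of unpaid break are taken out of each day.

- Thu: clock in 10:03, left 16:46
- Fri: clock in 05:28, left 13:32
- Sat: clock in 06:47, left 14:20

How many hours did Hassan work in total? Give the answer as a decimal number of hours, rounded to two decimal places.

Thu: 10:03–16:46 = 6 h 43 min; less 30 min break → 6 h 13 min
Fri: 05:28–13:32 = 8 h 4 min; less 30 min break → 7 h 34 min
Sat: 06:47–14:20 = 7 h 33 min; less 30 min break → 7 h 3 min
Total: 6 h 13 min + 7 h 34 min + 7 h 3 min = 20 h 50 min.

20.83 hours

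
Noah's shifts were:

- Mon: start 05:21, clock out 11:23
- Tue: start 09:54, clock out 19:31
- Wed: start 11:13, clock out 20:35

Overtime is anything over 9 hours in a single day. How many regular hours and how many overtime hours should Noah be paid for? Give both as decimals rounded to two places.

Mon: 05:21–11:23 = 6 h 2 min
Tue: 09:54–19:31 = 9 h 37 min
Wed: 11:13–20:35 = 9 h 22 min
Mon reg 6 h 2 min / OT 0 h 0 min; Tue reg 9 h 0 min / OT 0 h 37 min; Wed reg 9 h 0 min / OT 0 h 22 min.
Totals: regular 24 h 2 min, overtime 0 h 59 min.

Regular 24.03 hours, overtime 0.98 hours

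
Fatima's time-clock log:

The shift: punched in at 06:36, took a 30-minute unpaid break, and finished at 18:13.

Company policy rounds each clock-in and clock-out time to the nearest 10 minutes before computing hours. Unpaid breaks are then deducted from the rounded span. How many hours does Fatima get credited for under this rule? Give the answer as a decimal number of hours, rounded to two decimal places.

The shift: in 06:36→06:40, out 18:13→18:10; 11 h 30 min − 30 min = 11 h 0 min

11.00 hours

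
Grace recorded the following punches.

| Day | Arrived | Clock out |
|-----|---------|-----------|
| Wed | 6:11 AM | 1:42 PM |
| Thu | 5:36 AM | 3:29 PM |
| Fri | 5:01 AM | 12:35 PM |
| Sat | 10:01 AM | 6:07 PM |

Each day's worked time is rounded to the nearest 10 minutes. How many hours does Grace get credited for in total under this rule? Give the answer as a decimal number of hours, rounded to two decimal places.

33.00 hours

Wed: 6:11 AM–1:42 PM = 7 h 31 min → rounds to 7 h 30 min
Thu: 5:36 AM–3:29 PM = 9 h 53 min → rounds to 9 h 50 min
Fri: 5:01 AM–12:35 PM = 7 h 34 min → rounds to 7 h 30 min
Sat: 10:01 AM–6:07 PM = 8 h 6 min → rounds to 8 h 10 min
Total credited: 33 h 0 min.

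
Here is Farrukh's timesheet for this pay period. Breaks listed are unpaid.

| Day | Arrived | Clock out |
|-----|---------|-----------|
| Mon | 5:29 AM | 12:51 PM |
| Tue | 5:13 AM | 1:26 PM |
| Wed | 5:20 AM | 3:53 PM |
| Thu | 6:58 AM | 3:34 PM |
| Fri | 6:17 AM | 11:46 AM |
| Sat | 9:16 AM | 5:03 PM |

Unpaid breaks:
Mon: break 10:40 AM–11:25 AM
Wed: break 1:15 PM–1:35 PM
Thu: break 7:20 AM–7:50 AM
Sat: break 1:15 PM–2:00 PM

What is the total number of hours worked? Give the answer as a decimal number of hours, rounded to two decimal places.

Mon: 5:29 AM–12:51 PM = 7 h 22 min; less 45 min break → 6 h 37 min
Tue: 5:13 AM–1:26 PM = 8 h 13 min
Wed: 5:20 AM–3:53 PM = 10 h 33 min; less 20 min break → 10 h 13 min
Thu: 6:58 AM–3:34 PM = 8 h 36 min; less 30 min break → 8 h 6 min
Fri: 6:17 AM–11:46 AM = 5 h 29 min
Sat: 9:16 AM–5:03 PM = 7 h 47 min; less 45 min break → 7 h 2 min
Total: 6 h 37 min + 8 h 13 min + 10 h 13 min + 8 h 6 min + 5 h 29 min + 7 h 2 min = 45 h 40 min.

45.67 hours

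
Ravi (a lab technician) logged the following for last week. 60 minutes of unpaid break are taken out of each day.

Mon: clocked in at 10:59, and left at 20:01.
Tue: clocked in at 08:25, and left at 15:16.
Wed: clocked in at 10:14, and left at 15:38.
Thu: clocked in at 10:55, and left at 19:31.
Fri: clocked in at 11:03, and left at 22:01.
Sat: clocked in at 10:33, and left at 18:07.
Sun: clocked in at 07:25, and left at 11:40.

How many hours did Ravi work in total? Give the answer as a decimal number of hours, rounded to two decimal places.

Mon: 10:59–20:01 = 9 h 2 min; less 60 min break → 8 h 2 min
Tue: 08:25–15:16 = 6 h 51 min; less 60 min break → 5 h 51 min
Wed: 10:14–15:38 = 5 h 24 min; less 60 min break → 4 h 24 min
Thu: 10:55–19:31 = 8 h 36 min; less 60 min break → 7 h 36 min
Fri: 11:03–22:01 = 10 h 58 min; less 60 min break → 9 h 58 min
Sat: 10:33–18:07 = 7 h 34 min; less 60 min break → 6 h 34 min
Sun: 07:25–11:40 = 4 h 15 min; less 60 min break → 3 h 15 min
Total: 8 h 2 min + 5 h 51 min + 4 h 24 min + 7 h 36 min + 9 h 58 min + 6 h 34 min + 3 h 15 min = 45 h 40 min.

45.67 hours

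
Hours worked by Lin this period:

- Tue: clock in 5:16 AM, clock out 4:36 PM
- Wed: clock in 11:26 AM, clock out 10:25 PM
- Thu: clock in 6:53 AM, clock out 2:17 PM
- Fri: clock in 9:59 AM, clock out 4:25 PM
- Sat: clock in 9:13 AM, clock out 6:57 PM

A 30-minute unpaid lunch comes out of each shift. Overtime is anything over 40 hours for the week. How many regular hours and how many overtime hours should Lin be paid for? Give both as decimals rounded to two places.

Tue: 5:16 AM–4:36 PM = 11 h 20 min; less 30 min break → 10 h 50 min
Wed: 11:26 AM–10:25 PM = 10 h 59 min; less 30 min break → 10 h 29 min
Thu: 6:53 AM–2:17 PM = 7 h 24 min; less 30 min break → 6 h 54 min
Fri: 9:59 AM–4:25 PM = 6 h 26 min; less 30 min break → 5 h 56 min
Sat: 9:13 AM–6:57 PM = 9 h 44 min; less 30 min break → 9 h 14 min
Total worked: 43 h 23 min = 43.38 h.
Threshold 40 h → overtime 3 h 23 min, regular 40 h 0 min.

Regular 40.00 hours, overtime 3.38 hours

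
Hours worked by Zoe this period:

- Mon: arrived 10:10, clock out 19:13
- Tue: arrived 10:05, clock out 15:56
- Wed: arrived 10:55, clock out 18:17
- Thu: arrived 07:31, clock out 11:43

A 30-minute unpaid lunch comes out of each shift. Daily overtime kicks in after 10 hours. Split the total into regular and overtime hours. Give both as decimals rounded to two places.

Regular 24.47 hours, overtime 0.00 hours

Mon: 10:10–19:13 = 9 h 3 min; less 30 min break → 8 h 33 min
Tue: 10:05–15:56 = 5 h 51 min; less 30 min break → 5 h 21 min
Wed: 10:55–18:17 = 7 h 22 min; less 30 min break → 6 h 52 min
Thu: 07:31–11:43 = 4 h 12 min; less 30 min break → 3 h 42 min
Mon reg 8 h 33 min / OT 0 h 0 min; Tue reg 5 h 21 min / OT 0 h 0 min; Wed reg 6 h 52 min / OT 0 h 0 min; Thu reg 3 h 42 min / OT 0 h 0 min.
Totals: regular 24 h 28 min, overtime 0 h 0 min.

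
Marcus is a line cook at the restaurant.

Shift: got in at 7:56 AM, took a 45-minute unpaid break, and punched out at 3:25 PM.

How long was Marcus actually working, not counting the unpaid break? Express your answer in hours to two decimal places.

Shift: 7:56 AM–3:25 PM = 7 h 29 min; less 45 min break → 6 h 44 min

6.73 hours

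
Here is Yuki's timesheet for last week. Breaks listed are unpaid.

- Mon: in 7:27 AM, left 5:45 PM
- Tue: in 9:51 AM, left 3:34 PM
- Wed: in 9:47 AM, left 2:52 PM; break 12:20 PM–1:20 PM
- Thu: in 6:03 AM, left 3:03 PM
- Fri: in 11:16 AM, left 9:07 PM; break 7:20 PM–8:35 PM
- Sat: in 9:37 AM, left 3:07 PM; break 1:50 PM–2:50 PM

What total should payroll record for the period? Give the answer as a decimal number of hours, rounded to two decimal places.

Mon: 7:27 AM–5:45 PM = 10 h 18 min
Tue: 9:51 AM–3:34 PM = 5 h 43 min
Wed: 9:47 AM–2:52 PM = 5 h 5 min; less 60 min break → 4 h 5 min
Thu: 6:03 AM–3:03 PM = 9 h 0 min
Fri: 11:16 AM–9:07 PM = 9 h 51 min; less 75 min break → 8 h 36 min
Sat: 9:37 AM–3:07 PM = 5 h 30 min; less 60 min break → 4 h 30 min
Total: 10 h 18 min + 5 h 43 min + 4 h 5 min + 9 h 0 min + 8 h 36 min + 4 h 30 min = 42 h 12 min.

42.20 hours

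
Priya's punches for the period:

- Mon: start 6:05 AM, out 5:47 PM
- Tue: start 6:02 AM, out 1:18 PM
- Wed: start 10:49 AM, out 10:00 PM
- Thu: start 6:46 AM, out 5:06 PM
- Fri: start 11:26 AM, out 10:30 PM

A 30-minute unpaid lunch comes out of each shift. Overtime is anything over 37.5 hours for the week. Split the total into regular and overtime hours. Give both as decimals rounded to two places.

Mon: 6:05 AM–5:47 PM = 11 h 42 min; less 30 min break → 11 h 12 min
Tue: 6:02 AM–1:18 PM = 7 h 16 min; less 30 min break → 6 h 46 min
Wed: 10:49 AM–10:00 PM = 11 h 11 min; less 30 min break → 10 h 41 min
Thu: 6:46 AM–5:06 PM = 10 h 20 min; less 30 min break → 9 h 50 min
Fri: 11:26 AM–10:30 PM = 11 h 4 min; less 30 min break → 10 h 34 min
Total worked: 49 h 3 min = 49.05 h.
Threshold 37.5 h → overtime 11 h 33 min, regular 37 h 30 min.

Regular 37.50 hours, overtime 11.55 hours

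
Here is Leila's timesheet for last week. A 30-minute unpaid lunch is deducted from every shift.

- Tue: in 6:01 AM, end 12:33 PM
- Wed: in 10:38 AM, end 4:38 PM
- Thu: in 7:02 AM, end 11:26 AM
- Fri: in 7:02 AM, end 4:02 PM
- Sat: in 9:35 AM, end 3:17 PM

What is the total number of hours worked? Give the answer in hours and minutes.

Tue: 6:01 AM–12:33 PM = 6 h 32 min; less 30 min break → 6 h 2 min
Wed: 10:38 AM–4:38 PM = 6 h 0 min; less 30 min break → 5 h 30 min
Thu: 7:02 AM–11:26 AM = 4 h 24 min; less 30 min break → 3 h 54 min
Fri: 7:02 AM–4:02 PM = 9 h 0 min; less 30 min break → 8 h 30 min
Sat: 9:35 AM–3:17 PM = 5 h 42 min; less 30 min break → 5 h 12 min
Total: 6 h 2 min + 5 h 30 min + 3 h 54 min + 8 h 30 min + 5 h 12 min = 29 h 8 min.

29 h 8 min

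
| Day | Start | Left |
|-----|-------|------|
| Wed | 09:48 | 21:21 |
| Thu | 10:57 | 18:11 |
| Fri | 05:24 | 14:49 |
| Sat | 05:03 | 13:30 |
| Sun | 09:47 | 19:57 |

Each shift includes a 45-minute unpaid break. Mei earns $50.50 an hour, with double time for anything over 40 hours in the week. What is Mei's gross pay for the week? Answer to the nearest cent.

Wed: 09:48–21:21 = 11 h 33 min; less 45 min break → 10 h 48 min
Thu: 10:57–18:11 = 7 h 14 min; less 45 min break → 6 h 29 min
Fri: 05:24–14:49 = 9 h 25 min; less 45 min break → 8 h 40 min
Sat: 05:03–13:30 = 8 h 27 min; less 45 min break → 7 h 42 min
Sun: 09:47–19:57 = 10 h 10 min; less 45 min break → 9 h 25 min
Total worked: 43 h 4 min = 2584 min.
Regular 40 h 0 min = 2400 min at $50.50/h; overtime 3 h 4 min = 184 min at $101.00/h.
Pay = (2400 × $50.50 + 184 × $101.00) ÷ 60 = $2329.73.

$2329.73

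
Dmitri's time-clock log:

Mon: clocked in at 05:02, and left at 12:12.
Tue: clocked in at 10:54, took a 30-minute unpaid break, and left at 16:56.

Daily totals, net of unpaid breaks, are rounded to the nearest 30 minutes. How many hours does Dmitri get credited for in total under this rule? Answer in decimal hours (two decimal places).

Mon: 05:02–12:12 = 7 h 10 min → rounds to 7 h 0 min
Tue: 10:54–16:56 = 6 h 2 min − 30 min = 5 h 32 min → rounds to 5 h 30 min
Total credited: 12 h 30 min.

12.50 hours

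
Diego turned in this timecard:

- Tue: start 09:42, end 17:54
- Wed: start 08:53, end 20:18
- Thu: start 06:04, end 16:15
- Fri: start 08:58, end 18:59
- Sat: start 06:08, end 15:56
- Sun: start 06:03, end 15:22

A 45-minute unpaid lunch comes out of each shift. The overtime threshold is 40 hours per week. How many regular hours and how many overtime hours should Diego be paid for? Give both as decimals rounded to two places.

Regular 40.00 hours, overtime 14.43 hours

Tue: 09:42–17:54 = 8 h 12 min; less 45 min break → 7 h 27 min
Wed: 08:53–20:18 = 11 h 25 min; less 45 min break → 10 h 40 min
Thu: 06:04–16:15 = 10 h 11 min; less 45 min break → 9 h 26 min
Fri: 08:58–18:59 = 10 h 1 min; less 45 min break → 9 h 16 min
Sat: 06:08–15:56 = 9 h 48 min; less 45 min break → 9 h 3 min
Sun: 06:03–15:22 = 9 h 19 min; less 45 min break → 8 h 34 min
Total worked: 54 h 26 min = 54.43 h.
Threshold 40 h → overtime 14 h 26 min, regular 40 h 0 min.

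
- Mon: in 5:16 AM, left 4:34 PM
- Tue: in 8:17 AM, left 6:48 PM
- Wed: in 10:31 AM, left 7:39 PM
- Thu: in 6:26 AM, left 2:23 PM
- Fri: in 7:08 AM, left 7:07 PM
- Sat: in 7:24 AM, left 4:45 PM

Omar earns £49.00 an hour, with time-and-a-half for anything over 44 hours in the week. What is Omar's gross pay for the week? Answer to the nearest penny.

£3349.15

Mon: 5:16 AM–4:34 PM = 11 h 18 min
Tue: 8:17 AM–6:48 PM = 10 h 31 min
Wed: 10:31 AM–7:39 PM = 9 h 8 min
Thu: 6:26 AM–2:23 PM = 7 h 57 min
Fri: 7:08 AM–7:07 PM = 11 h 59 min
Sat: 7:24 AM–4:45 PM = 9 h 21 min
Total worked: 60 h 14 min = 3614 min.
Regular 44 h 0 min = 2640 min at £49.00/h; overtime 16 h 14 min = 974 min at £73.50/h.
Pay = (2640 × £49.00 + 974 × £73.50) ÷ 60 = £3349.15.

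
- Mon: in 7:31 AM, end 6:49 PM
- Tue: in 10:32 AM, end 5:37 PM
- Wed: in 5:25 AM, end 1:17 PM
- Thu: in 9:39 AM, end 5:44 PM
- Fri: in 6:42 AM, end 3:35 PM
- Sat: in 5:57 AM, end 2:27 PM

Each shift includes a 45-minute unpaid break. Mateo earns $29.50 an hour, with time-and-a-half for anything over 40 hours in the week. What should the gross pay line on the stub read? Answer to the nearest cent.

$1499.34

Mon: 7:31 AM–6:49 PM = 11 h 18 min; less 45 min break → 10 h 33 min
Tue: 10:32 AM–5:37 PM = 7 h 5 min; less 45 min break → 6 h 20 min
Wed: 5:25 AM–1:17 PM = 7 h 52 min; less 45 min break → 7 h 7 min
Thu: 9:39 AM–5:44 PM = 8 h 5 min; less 45 min break → 7 h 20 min
Fri: 6:42 AM–3:35 PM = 8 h 53 min; less 45 min break → 8 h 8 min
Sat: 5:57 AM–2:27 PM = 8 h 30 min; less 45 min break → 7 h 45 min
Total worked: 47 h 13 min = 2833 min.
Regular 40 h 0 min = 2400 min at $29.50/h; overtime 7 h 13 min = 433 min at $44.25/h.
Pay = (2400 × $29.50 + 433 × $44.25) ÷ 60 = $1499.34.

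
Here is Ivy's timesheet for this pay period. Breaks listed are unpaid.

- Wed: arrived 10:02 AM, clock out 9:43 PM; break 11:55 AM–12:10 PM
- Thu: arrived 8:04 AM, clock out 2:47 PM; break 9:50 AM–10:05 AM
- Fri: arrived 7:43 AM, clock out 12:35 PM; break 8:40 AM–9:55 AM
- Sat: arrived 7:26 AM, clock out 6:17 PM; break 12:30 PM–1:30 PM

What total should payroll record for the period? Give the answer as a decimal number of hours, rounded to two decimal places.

Wed: 10:02 AM–9:43 PM = 11 h 41 min; less 15 min break → 11 h 26 min
Thu: 8:04 AM–2:47 PM = 6 h 43 min; less 15 min break → 6 h 28 min
Fri: 7:43 AM–12:35 PM = 4 h 52 min; less 75 min break → 3 h 37 min
Sat: 7:26 AM–6:17 PM = 10 h 51 min; less 60 min break → 9 h 51 min
Total: 11 h 26 min + 6 h 28 min + 3 h 37 min + 9 h 51 min = 31 h 22 min.

31.37 hours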